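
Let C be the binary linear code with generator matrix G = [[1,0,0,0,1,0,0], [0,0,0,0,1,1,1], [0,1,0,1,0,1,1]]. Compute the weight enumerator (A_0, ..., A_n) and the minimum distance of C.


Weight distribution: A_0 = 1, A_2 = 1, A_3 = 4, A_4 = 1, A_6 = 1. Minimum distance d = 2.

Enumerate all 2^3 = 8 messages m ∈ F_2^3.
For each, compute codeword c = mG in F_2^7, then tally its weight.
  m = 000 → c = 0000000, weight = 0.
  m = 100 → c = 1000100, weight = 2.
  m = 010 → c = 0000111, weight = 3.
  m = 110 → c = 1000011, weight = 3.
  m = 001 → c = 0101011, weight = 4.
  m = 101 → c = 1101111, weight = 6.
  m = 011 → c = 0101100, weight = 3.
  m = 111 → c = 1101000, weight = 3.
Tally weights:
  weight 0: 1 codewords.
  weight 2: 1 codewords.
  weight 3: 4 codewords.
  weight 4: 1 codewords.
  weight 6: 1 codewords.
Minimum distance d = smallest w > 0 with A_w > 0 = 2.
Sanity: Σ A_w = 8 = 2^3 = 8 ✓.


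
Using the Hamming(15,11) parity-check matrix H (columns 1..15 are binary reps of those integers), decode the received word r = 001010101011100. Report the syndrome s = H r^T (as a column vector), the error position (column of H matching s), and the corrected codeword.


s = (0, 0, 1, 0)^T, error position = 2, corrected codeword c = 011010101011100

Compute s = H r^T mod 2 one row at a time:
  s_1 = 0 + 1 + 0 + 1 + 1 + 1 + 0 + 0 = 4 ≡ 0 (mod 2).
  s_2 = 0 + 1 + 0 + 1 + 1 + 1 + 0 + 0 = 4 ≡ 0 (mod 2).
  s_3 = 0 + 1 + 0 + 1 + 0 + 1 + 0 + 0 = 3 ≡ 1 (mod 2).
  s_4 = 0 + 1 + 1 + 1 + 1 + 1 + 1 + 0 = 6 ≡ 0 (mod 2).
s = (0, 0, 1, 0)^T — this equals column 2 of H (binary 0010), so error is at position 2.
Correct: flip bit 2 of r = 001010101011100 to get c = 011010101011100.


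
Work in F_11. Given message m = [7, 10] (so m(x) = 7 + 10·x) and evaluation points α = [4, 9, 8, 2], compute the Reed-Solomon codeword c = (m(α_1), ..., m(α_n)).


c = [3, 9, 10, 5]

Message polynomial: m(x) = 7 + 10·x (mod 11).
For each evaluation point α_i, compute m(α_i) mod 11:
  α_1 = 4: Horner steps 10 → 3, so m(4) = 3.
  α_2 = 9: Horner steps 10 → 9, so m(9) = 9.
  α_3 = 8: Horner steps 10 → 10, so m(8) = 10.
  α_4 = 2: Horner steps 10 → 5, so m(2) = 5.
Codeword c = [3, 9, 10, 5] ∈ F_11^4.


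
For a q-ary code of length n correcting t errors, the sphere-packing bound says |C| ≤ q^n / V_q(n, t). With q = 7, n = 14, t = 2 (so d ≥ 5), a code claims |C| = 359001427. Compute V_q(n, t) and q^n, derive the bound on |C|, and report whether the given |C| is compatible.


V_q(n, t) = 3361, q^n = 678223072849, Hamming bound = 201792047, |C| = 359001427 > bound (violated).

Step 1: Compute V_q(n, t) = Σ_{j=0}^2 C(n, j) (q−1)^j.
  j = 0: C(14,0)·(6)^0 = 1·1 = 1.
  j = 1: C(14,1)·(6)^1 = 14·6 = 84.
  j = 2: C(14,2)·(6)^2 = 91·36 = 3276.
  V_q(n, t) = 1 + 84 + 3276 = 3361.
Step 2: q^n = 7^14 = 678223072849.
Step 3: Hamming bound ⌊q^n / V_q(n,t)⌋ = ⌊678223072849/3361⌋ = 201792047.
Step 4: Compare |C| = 359001427 to 201792047: violated.
The claimed |C| lies above the Hamming bound, so no 7-ary code of length 14 with d ≥ 5 can have 359001427 codewords.


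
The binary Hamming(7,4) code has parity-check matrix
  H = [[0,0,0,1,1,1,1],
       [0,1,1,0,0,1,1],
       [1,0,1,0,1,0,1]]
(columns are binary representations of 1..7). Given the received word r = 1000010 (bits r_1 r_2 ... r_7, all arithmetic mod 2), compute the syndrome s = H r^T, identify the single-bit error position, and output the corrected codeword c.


s = (1, 1, 1)^T, error position = 7, corrected codeword c = 1000011

Compute s = H r^T mod 2 one row at a time:
  s_1 = 0 + 0 + 1 + 0 = 1 ≡ 1 (mod 2).
  s_2 = 0 + 0 + 1 + 0 = 1 ≡ 1 (mod 2).
  s_3 = 1 + 0 + 0 + 0 = 1 ≡ 1 (mod 2).
s = (1, 1, 1)^T — this equals column 7 of H (binary 111), so error is at position 7.
Correct: flip bit 7 of r = 1000010 to get c = 1000011.


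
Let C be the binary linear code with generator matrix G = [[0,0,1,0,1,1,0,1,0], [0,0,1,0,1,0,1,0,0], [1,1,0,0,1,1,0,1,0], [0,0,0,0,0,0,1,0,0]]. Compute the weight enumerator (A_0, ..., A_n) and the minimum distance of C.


Weight distribution: A_0 = 1, A_1 = 1, A_2 = 2, A_3 = 4, A_4 = 3, A_5 = 3, A_6 = 2. Minimum distance d = 1.

Enumerate all 2^4 = 16 messages m ∈ F_2^4.
For each, compute codeword c = mG in F_2^9, then tally its weight.
  m = 0000 → c = 000000000, weight = 0.
  m = 1000 → c = 001011010, weight = 4.
  m = 0100 → c = 001010100, weight = 3.
  m = 1100 → c = 000001110, weight = 3.
  m = 0010 → c = 110011010, weight = 5.
  m = 1010 → c = 111000000, weight = 3.
  m = 0110 → c = 111001110, weight = 6.
  m = 1110 → c = 110010100, weight = 4.
  m = 0001 → c = 000000100, weight = 1.
  m = 1001 → c = 001011110, weight = 5.
  m = 0101 → c = 001010000, weight = 2.
  m = 1101 → c = 000001010, weight = 2.
  m = 0011 → c = 110011110, weight = 6.
  m = 1011 → c = 111000100, weight = 4.
  m = 0111 → c = 111001010, weight = 5.
  m = 1111 → c = 110010000, weight = 3.
Tally weights:
  weight 0: 1 codewords.
  weight 1: 1 codewords.
  weight 2: 2 codewords.
  weight 3: 4 codewords.
  weight 4: 3 codewords.
  weight 5: 3 codewords.
  weight 6: 2 codewords.
Minimum distance d = smallest w > 0 with A_w > 0 = 1.
Sanity: Σ A_w = 16 = 2^4 = 16 ✓.


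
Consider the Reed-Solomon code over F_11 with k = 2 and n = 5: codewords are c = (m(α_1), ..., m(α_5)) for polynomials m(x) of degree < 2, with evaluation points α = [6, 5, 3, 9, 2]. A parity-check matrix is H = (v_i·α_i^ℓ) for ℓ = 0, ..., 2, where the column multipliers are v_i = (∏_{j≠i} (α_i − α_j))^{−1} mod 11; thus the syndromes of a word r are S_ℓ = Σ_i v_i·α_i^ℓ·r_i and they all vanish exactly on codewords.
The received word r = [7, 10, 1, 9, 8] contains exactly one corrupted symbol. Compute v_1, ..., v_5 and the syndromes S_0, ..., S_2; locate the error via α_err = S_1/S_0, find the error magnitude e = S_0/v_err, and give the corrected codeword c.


S = (5, 4, 1), error at position 3, error magnitude e = 7, c = [7, 10, 5, 9, 8].

Step 1: column multipliers v_i = (∏_{j≠i}(α_i − α_j))^{−1} mod 11.
  i = 1 (α = 6): (6−5)(6−3)(6−9)(6−2) = 1·3·(−3)·4 = −36 ≡ 8, so v_1 = 8^{−1} = 7 (mod 11).
  i = 2 (α = 5): (5−6)(5−3)(5−9)(5−2) = (−1)·2·(−4)·3 = 24 ≡ 2, so v_2 = 2^{−1} = 6 (mod 11).
  i = 3 (α = 3): (3−6)(3−5)(3−9)(3−2) = (−3)·(−2)·(−6)·1 = −36 ≡ 8, so v_3 = 8^{−1} = 7 (mod 11).
  i = 4 (α = 9): (9−6)(9−5)(9−3)(9−2) = 3·4·6·7 = 504 ≡ 9, so v_4 = 9^{−1} = 5 (mod 11).
  i = 5 (α = 2): (2−6)(2−5)(2−3)(2−9) = (−4)·(−3)·(−1)·(−7) = 84 ≡ 7, so v_5 = 7^{−1} = 8 (mod 11).
  v = [7, 6, 7, 5, 8].
Step 2: syndromes of r = [7, 10, 1, 9, 8] (all sums mod 11).
  S_0 = Σ v_i r_i = 7·7 + 6·10 + 7·1 + 5·9 + 8·8 = 225 ≡ 5.
  S_1 = Σ v_i α_i r_i = 7·6·7 + 6·5·10 + 7·3·1 + 5·9·9 + 8·2·8 = 1148 ≡ 4.
  α_i^2 mod 11 = [3, 3, 9, 4, 4].
  S_2 = Σ v_i α_i^2 r_i = 7·3·7 + 6·3·10 + 7·9·1 + 5·4·9 + 8·4·8 = 826 ≡ 1.
  S = (5, 4, 1) ≠ 0, so r is not a codeword (an error is present).
Step 3: locate the error. For a single error e at position i, S_ℓ = v_i·e·α_i^ℓ, so α_err = S_1/S_0.
  S_0^{−1} = 5^{−1} = 9 (mod 11), so α_err = 4·9 = 36 ≡ 3 = α_3. Error position i = 3.
  Consistency check: S_2/S_1 = 1·3 = 3 ≡ 3 = α_err ✓ (single-error assumption holds).
Step 4: error magnitude e = S_0/v_3 = S_0·∏_{j≠3}(α_3 − α_j) = 5·8 = 40 ≡ 7 (mod 11).
Step 5: correct position 3: c_3 = r_3 − e = 1 − 7 ≡ 5 (mod 11). Hence c = [7, 10, 5, 9, 8].
  Check: interpolating c through the α_i gives m(x) = 3 + 8·x (degree < 2) with m(α_i) = c_i for every i, so c is indeed a codeword.


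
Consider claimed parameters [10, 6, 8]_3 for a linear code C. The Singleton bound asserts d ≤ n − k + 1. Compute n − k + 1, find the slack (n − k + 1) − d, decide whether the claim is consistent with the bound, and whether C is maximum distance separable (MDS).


Singleton RHS = n − k + 1 = 5, slack = -3, bound violated (no such code; not MDS).

Singleton bound: d ≤ n − k + 1.
Here n = 10, k = 6, so n − k + 1 = 5.
Given d = 8, check d ≤ 5: NO.
Slack = (n − k + 1) − d = -3.
The slack is negative: d = 8 exceeds n − k + 1 = 5 by 3, so the Singleton bound is violated and no linear [10, 6, 8]_3 code can exist. In particular it is not MDS (MDS requires d = n − k + 1 exactly).
Description: the claimed parameters are [10, 6, 8]_3; such a code would be impossible (violates the Singleton bound).


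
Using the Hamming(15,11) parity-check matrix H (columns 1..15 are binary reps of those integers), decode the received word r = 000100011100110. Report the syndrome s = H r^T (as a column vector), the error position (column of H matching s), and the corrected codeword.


s = (1, 1, 0, 0)^T, error position = 12, corrected codeword c = 000100011101110

Compute s = H r^T mod 2 one row at a time:
  s_1 = 1 + 1 + 1 + 0 + 0 + 1 + 1 + 0 = 5 ≡ 1 (mod 2).
  s_2 = 1 + 0 + 0 + 0 + 0 + 1 + 1 + 0 = 3 ≡ 1 (mod 2).
  s_3 = 0 + 0 + 0 + 0 + 1 + 0 + 1 + 0 = 2 ≡ 0 (mod 2).
  s_4 = 0 + 0 + 0 + 0 + 1 + 0 + 1 + 0 = 2 ≡ 0 (mod 2).
s = (1, 1, 0, 0)^T — this equals column 12 of H (binary 1100), so error is at position 12.
Correct: flip bit 12 of r = 000100011100110 to get c = 000100011101110.


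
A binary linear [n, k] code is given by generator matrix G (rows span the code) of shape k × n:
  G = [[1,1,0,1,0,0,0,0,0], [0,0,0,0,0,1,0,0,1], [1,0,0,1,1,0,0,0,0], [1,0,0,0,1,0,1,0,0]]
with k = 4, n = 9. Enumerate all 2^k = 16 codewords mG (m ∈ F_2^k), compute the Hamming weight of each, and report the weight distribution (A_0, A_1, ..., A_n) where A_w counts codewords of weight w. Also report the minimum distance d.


Weight distribution: A_0 = 1, A_2 = 3, A_3 = 4, A_4 = 3, A_5 = 4, A_6 = 1. Minimum distance d = 2.

Enumerate all 2^4 = 16 messages m ∈ F_2^4.
For each, compute codeword c = mG in F_2^9, then tally its weight.
  m = 0000 → c = 000000000, weight = 0.
  m = 1000 → c = 110100000, weight = 3.
  m = 0100 → c = 000001001, weight = 2.
  m = 1100 → c = 110101001, weight = 5.
  m = 0010 → c = 100110000, weight = 3.
  m = 1010 → c = 010010000, weight = 2.
  m = 0110 → c = 100111001, weight = 5.
  m = 1110 → c = 010011001, weight = 4.
  m = 0001 → c = 100010100, weight = 3.
  m = 1001 → c = 010110100, weight = 4.
  m = 0101 → c = 100011101, weight = 5.
  m = 1101 → c = 010111101, weight = 6.
  m = 0011 → c = 000100100, weight = 2.
  m = 1011 → c = 110000100, weight = 3.
  m = 0111 → c = 000101101, weight = 4.
  m = 1111 → c = 110001101, weight = 5.
Tally weights:
  weight 0: 1 codewords.
  weight 2: 3 codewords.
  weight 3: 4 codewords.
  weight 4: 3 codewords.
  weight 5: 4 codewords.
  weight 6: 1 codewords.
Minimum distance d = smallest w > 0 with A_w > 0 = 2.
Sanity: Σ A_w = 16 = 2^4 = 16 ✓.


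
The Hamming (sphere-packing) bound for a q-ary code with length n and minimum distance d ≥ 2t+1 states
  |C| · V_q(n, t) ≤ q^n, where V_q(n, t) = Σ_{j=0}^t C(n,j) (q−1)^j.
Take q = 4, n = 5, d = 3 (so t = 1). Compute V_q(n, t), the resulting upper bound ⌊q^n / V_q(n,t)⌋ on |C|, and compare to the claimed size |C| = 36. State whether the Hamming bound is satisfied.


V_q(n, t) = 16, q^n = 1024, Hamming bound = 64, |C| = 36 ≤ bound (satisfied).

Step 1: Compute V_q(n, t) = Σ_{j=0}^1 C(n, j) (q−1)^j.
  j = 0: C(5,0)·(3)^0 = 1·1 = 1.
  j = 1: C(5,1)·(3)^1 = 5·3 = 15.
  V_q(n, t) = 1 + 15 = 16.
Step 2: q^n = 4^5 = 1024.
Step 3: Hamming bound ⌊q^n / V_q(n,t)⌋ = ⌊1024/16⌋ = 64.
Step 4: Compare |C| = 36 to 64: satisfied.
The claimed |C| lies below the Hamming bound.


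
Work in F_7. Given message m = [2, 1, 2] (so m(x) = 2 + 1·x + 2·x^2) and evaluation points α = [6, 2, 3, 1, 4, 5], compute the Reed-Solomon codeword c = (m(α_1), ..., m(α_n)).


c = [3, 5, 2, 5, 3, 1]

Message polynomial: m(x) = 2 + 1·x + 2·x^2 (mod 7).
For each evaluation point α_i, compute m(α_i) mod 7:
  α_1 = 6: Horner steps 2 → 6 → 3, so m(6) = 3.
  α_2 = 2: Horner steps 2 → 5 → 5, so m(2) = 5.
  α_3 = 3: Horner steps 2 → 0 → 2, so m(3) = 2.
  α_4 = 1: Horner steps 2 → 3 → 5, so m(1) = 5.
  α_5 = 4: Horner steps 2 → 2 → 3, so m(4) = 3.
  α_6 = 5: Horner steps 2 → 4 → 1, so m(5) = 1.
Codeword c = [3, 5, 2, 5, 3, 1] ∈ F_7^6.


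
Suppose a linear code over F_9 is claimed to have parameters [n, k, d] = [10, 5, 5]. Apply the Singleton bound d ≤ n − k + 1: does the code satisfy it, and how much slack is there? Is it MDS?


Singleton RHS = n − k + 1 = 6, slack = 1, bound satisfied, not MDS.

Singleton bound: d ≤ n − k + 1.
Here n = 10, k = 5, so n − k + 1 = 6.
Given d = 5, check d ≤ 6: YES.
Slack = (n − k + 1) − d = 1.
The code is NOT MDS (slack = 1 > 0).
Description: the claimed parameters are [10, 5, 5]_9; such a code would be non-MDS.


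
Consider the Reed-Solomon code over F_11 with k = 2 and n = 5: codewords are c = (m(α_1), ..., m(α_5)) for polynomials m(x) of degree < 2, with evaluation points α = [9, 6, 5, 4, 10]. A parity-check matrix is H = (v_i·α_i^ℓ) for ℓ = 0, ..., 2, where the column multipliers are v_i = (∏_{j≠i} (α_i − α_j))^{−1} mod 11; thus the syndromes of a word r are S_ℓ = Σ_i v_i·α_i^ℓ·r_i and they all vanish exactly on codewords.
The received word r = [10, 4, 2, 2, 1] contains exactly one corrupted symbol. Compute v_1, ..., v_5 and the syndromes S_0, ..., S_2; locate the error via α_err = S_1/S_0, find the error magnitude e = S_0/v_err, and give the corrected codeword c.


S = (7, 6, 2), error at position 4, error magnitude e = 2, c = [10, 4, 2, 0, 1].

Step 1: column multipliers v_i = (∏_{j≠i}(α_i − α_j))^{−1} mod 11.
  i = 1 (α = 9): (9−6)(9−5)(9−4)(9−10) = 3·4·5·(−1) = −60 ≡ 6, so v_1 = 6^{−1} = 2 (mod 11).
  i = 2 (α = 6): (6−9)(6−5)(6−4)(6−10) = (−3)·1·2·(−4) = 24 ≡ 2, so v_2 = 2^{−1} = 6 (mod 11).
  i = 3 (α = 5): (5−9)(5−6)(5−4)(5−10) = (−4)·(−1)·1·(−5) = −20 ≡ 2, so v_3 = 2^{−1} = 6 (mod 11).
  i = 4 (α = 4): (4−9)(4−6)(4−5)(4−10) = (−5)·(−2)·(−1)·(−6) = 60 ≡ 5, so v_4 = 5^{−1} = 9 (mod 11).
  i = 5 (α = 10): (10−9)(10−6)(10−5)(10−4) = 1·4·5·6 = 120 ≡ 10, so v_5 = 10^{−1} = 10 (mod 11).
  v = [2, 6, 6, 9, 10].
Step 2: syndromes of r = [10, 4, 2, 2, 1] (all sums mod 11).
  S_0 = Σ v_i r_i = 2·10 + 6·4 + 6·2 + 9·2 + 10·1 = 84 ≡ 7.
  S_1 = Σ v_i α_i r_i = 2·9·10 + 6·6·4 + 6·5·2 + 9·4·2 + 10·10·1 = 556 ≡ 6.
  α_i^2 mod 11 = [4, 3, 3, 5, 1].
  S_2 = Σ v_i α_i^2 r_i = 2·4·10 + 6·3·4 + 6·3·2 + 9·5·2 + 10·1·1 = 288 ≡ 2.
  S = (7, 6, 2) ≠ 0, so r is not a codeword (an error is present).
Step 3: locate the error. For a single error e at position i, S_ℓ = v_i·e·α_i^ℓ, so α_err = S_1/S_0.
  S_0^{−1} = 7^{−1} = 8 (mod 11), so α_err = 6·8 = 48 ≡ 4 = α_4. Error position i = 4.
  Consistency check: S_2/S_1 = 2·2 = 4 ≡ 4 = α_err ✓ (single-error assumption holds).
Step 4: error magnitude e = S_0/v_4 = S_0·∏_{j≠4}(α_4 − α_j) = 7·5 = 35 ≡ 2 (mod 11).
Step 5: correct position 4: c_4 = r_4 − e = 2 − 2 ≡ 0 (mod 11). Hence c = [10, 4, 2, 0, 1].
  Check: interpolating c through the α_i gives m(x) = 3 + 2·x (degree < 2) with m(α_i) = c_i for every i, so c is indeed a codeword.


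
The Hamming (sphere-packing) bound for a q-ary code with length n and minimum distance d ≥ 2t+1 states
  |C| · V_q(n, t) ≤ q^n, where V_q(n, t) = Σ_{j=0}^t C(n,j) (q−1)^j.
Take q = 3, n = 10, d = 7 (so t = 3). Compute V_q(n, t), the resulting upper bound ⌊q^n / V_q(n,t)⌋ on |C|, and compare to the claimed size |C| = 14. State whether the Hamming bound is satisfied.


V_q(n, t) = 1161, q^n = 59049, Hamming bound = 50, |C| = 14 ≤ bound (satisfied).

Step 1: Compute V_q(n, t) = Σ_{j=0}^3 C(n, j) (q−1)^j.
  j = 0: C(10,0)·(2)^0 = 1·1 = 1.
  j = 1: C(10,1)·(2)^1 = 10·2 = 20.
  j = 2: C(10,2)·(2)^2 = 45·4 = 180.
  j = 3: C(10,3)·(2)^3 = 120·8 = 960.
  V_q(n, t) = 1 + 20 + 180 + 960 = 1161.
Step 2: q^n = 3^10 = 59049.
Step 3: Hamming bound ⌊q^n / V_q(n,t)⌋ = ⌊59049/1161⌋ = 50.
Step 4: Compare |C| = 14 to 50: satisfied.
The claimed |C| lies below the Hamming bound.


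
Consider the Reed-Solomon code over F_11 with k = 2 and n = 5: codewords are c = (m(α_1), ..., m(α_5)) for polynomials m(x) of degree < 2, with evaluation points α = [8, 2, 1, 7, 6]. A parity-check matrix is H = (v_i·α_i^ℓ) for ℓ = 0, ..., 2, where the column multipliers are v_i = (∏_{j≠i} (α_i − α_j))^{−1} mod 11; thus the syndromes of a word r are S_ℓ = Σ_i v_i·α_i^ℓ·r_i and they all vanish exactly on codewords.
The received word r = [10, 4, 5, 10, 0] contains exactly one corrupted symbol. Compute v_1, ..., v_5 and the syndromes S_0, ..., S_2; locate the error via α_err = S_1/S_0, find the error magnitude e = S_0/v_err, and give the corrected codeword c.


S = (8, 9, 6), error at position 1, error magnitude e = 1, c = [9, 4, 5, 10, 0].

Step 1: column multipliers v_i = (∏_{j≠i}(α_i − α_j))^{−1} mod 11.
  i = 1 (α = 8): (8−2)(8−1)(8−7)(8−6) = 6·7·1·2 = 84 ≡ 7, so v_1 = 7^{−1} = 8 (mod 11).
  i = 2 (α = 2): (2−8)(2−1)(2−7)(2−6) = (−6)·1·(−5)·(−4) = −120 ≡ 1, so v_2 = 1^{−1} = 1 (mod 11).
  i = 3 (α = 1): (1−8)(1−2)(1−7)(1−6) = (−7)·(−1)·(−6)·(−5) = 210 ≡ 1, so v_3 = 1^{−1} = 1 (mod 11).
  i = 4 (α = 7): (7−8)(7−2)(7−1)(7−6) = (−1)·5·6·1 = −30 ≡ 3, so v_4 = 3^{−1} = 4 (mod 11).
  i = 5 (α = 6): (6−8)(6−2)(6−1)(6−7) = (−2)·4·5·(−1) = 40 ≡ 7, so v_5 = 7^{−1} = 8 (mod 11).
  v = [8, 1, 1, 4, 8].
Step 2: syndromes of r = [10, 4, 5, 10, 0] (all sums mod 11).
  S_0 = Σ v_i r_i = 8·10 + 1·4 + 1·5 + 4·10 + 8·0 = 129 ≡ 8.
  S_1 = Σ v_i α_i r_i = 8·8·10 + 1·2·4 + 1·1·5 + 4·7·10 + 8·6·0 = 933 ≡ 9.
  α_i^2 mod 11 = [9, 4, 1, 5, 3].
  S_2 = Σ v_i α_i^2 r_i = 8·9·10 + 1·4·4 + 1·1·5 + 4·5·10 + 8·3·0 = 941 ≡ 6.
  S = (8, 9, 6) ≠ 0, so r is not a codeword (an error is present).
Step 3: locate the error. For a single error e at position i, S_ℓ = v_i·e·α_i^ℓ, so α_err = S_1/S_0.
  S_0^{−1} = 8^{−1} = 7 (mod 11), so α_err = 9·7 = 63 ≡ 8 = α_1. Error position i = 1.
  Consistency check: S_2/S_1 = 6·5 = 30 ≡ 8 = α_err ✓ (single-error assumption holds).
Step 4: error magnitude e = S_0/v_1 = S_0·∏_{j≠1}(α_1 − α_j) = 8·7 = 56 ≡ 1 (mod 11).
Step 5: correct position 1: c_1 = r_1 − e = 10 − 1 ≡ 9 (mod 11). Hence c = [9, 4, 5, 10, 0].
  Check: interpolating c through the α_i gives m(x) = 6 + 10·x (degree < 2) with m(α_i) = c_i for every i, so c is indeed a codeword.


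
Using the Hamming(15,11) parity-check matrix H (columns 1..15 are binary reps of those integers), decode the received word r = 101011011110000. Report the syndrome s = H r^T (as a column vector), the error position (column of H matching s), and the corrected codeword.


s = (0, 0, 0, 1)^T, error position = 1, corrected codeword c = 001011011110000

Compute s = H r^T mod 2 one row at a time:
  s_1 = 1 + 1 + 1 + 1 + 0 + 0 + 0 + 0 = 4 ≡ 0 (mod 2).
  s_2 = 0 + 1 + 1 + 0 + 0 + 0 + 0 + 0 = 2 ≡ 0 (mod 2).
  s_3 = 0 + 1 + 1 + 0 + 1 + 1 + 0 + 0 = 4 ≡ 0 (mod 2).
  s_4 = 1 + 1 + 1 + 0 + 1 + 1 + 0 + 0 = 5 ≡ 1 (mod 2).
s = (0, 0, 0, 1)^T — this equals column 1 of H (binary 0001), so error is at position 1.
Correct: flip bit 1 of r = 101011011110000 to get c = 001011011110000.


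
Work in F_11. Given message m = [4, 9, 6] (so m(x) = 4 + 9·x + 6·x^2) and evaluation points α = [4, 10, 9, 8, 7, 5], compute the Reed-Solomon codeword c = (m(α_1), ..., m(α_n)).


c = [4, 1, 10, 9, 9, 1]

Message polynomial: m(x) = 4 + 9·x + 6·x^2 (mod 11).
For each evaluation point α_i, compute m(α_i) mod 11:
  α_1 = 4: Horner steps 6 → 0 → 4, so m(4) = 4.
  α_2 = 10: Horner steps 6 → 3 → 1, so m(10) = 1.
  α_3 = 9: Horner steps 6 → 8 → 10, so m(9) = 10.
  α_4 = 8: Horner steps 6 → 2 → 9, so m(8) = 9.
  α_5 = 7: Horner steps 6 → 7 → 9, so m(7) = 9.
  α_6 = 5: Horner steps 6 → 6 → 1, so m(5) = 1.
Codeword c = [4, 1, 10, 9, 9, 1] ∈ F_11^6.


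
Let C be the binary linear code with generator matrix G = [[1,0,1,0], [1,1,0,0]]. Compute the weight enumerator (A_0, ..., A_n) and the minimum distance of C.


Weight distribution: A_0 = 1, A_2 = 3. Minimum distance d = 2.

Enumerate all 2^2 = 4 messages m ∈ F_2^2.
For each, compute codeword c = mG in F_2^4, then tally its weight.
  m = 00 → c = 0000, weight = 0.
  m = 10 → c = 1010, weight = 2.
  m = 01 → c = 1100, weight = 2.
  m = 11 → c = 0110, weight = 2.
Tally weights:
  weight 0: 1 codewords.
  weight 2: 3 codewords.
Minimum distance d = smallest w > 0 with A_w > 0 = 2.
Sanity: Σ A_w = 4 = 2^2 = 4 ✓.


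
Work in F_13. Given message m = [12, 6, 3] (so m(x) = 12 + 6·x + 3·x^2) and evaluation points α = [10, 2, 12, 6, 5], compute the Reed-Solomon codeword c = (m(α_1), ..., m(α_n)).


c = [8, 10, 9, 0, 0]

Message polynomial: m(x) = 12 + 6·x + 3·x^2 (mod 13).
For each evaluation point α_i, compute m(α_i) mod 13:
  α_1 = 10: Horner steps 3 → 10 → 8, so m(10) = 8.
  α_2 = 2: Horner steps 3 → 12 → 10, so m(2) = 10.
  α_3 = 12: Horner steps 3 → 3 → 9, so m(12) = 9.
  α_4 = 6: Horner steps 3 → 11 → 0, so m(6) = 0.
  α_5 = 5: Horner steps 3 → 8 → 0, so m(5) = 0.
Codeword c = [8, 10, 9, 0, 0] ∈ F_13^5.


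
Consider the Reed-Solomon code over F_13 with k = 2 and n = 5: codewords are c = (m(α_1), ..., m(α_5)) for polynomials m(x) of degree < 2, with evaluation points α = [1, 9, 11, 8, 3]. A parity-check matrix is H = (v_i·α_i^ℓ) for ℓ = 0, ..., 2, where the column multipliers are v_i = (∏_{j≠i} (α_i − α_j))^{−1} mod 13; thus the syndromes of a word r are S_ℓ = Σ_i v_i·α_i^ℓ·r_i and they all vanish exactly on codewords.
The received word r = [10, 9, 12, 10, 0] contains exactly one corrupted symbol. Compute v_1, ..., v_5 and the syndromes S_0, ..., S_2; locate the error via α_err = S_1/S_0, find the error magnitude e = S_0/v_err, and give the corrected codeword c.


S = (9, 7, 4), error at position 4, error magnitude e = 9, c = [10, 9, 12, 1, 0].

Step 1: column multipliers v_i = (∏_{j≠i}(α_i − α_j))^{−1} mod 13.
  i = 1 (α = 1): (1−9)(1−11)(1−8)(1−3) = (−8)·(−10)·(−7)·(−2) = 1120 ≡ 2, so v_1 = 2^{−1} = 7 (mod 13).
  i = 2 (α = 9): (9−1)(9−11)(9−8)(9−3) = 8·(−2)·1·6 = −96 ≡ 8, so v_2 = 8^{−1} = 5 (mod 13).
  i = 3 (α = 11): (11−1)(11−9)(11−8)(11−3) = 10·2·3·8 = 480 ≡ 12, so v_3 = 12^{−1} = 12 (mod 13).
  i = 4 (α = 8): (8−1)(8−9)(8−11)(8−3) = 7·(−1)·(−3)·5 = 105 ≡ 1, so v_4 = 1^{−1} = 1 (mod 13).
  i = 5 (α = 3): (3−1)(3−9)(3−11)(3−8) = 2·(−6)·(−8)·(−5) = −480 ≡ 1, so v_5 = 1^{−1} = 1 (mod 13).
  v = [7, 5, 12, 1, 1].
Step 2: syndromes of r = [10, 9, 12, 10, 0] (all sums mod 13).
  S_0 = Σ v_i r_i = 7·10 + 5·9 + 12·12 + 1·10 + 1·0 = 269 ≡ 9.
  S_1 = Σ v_i α_i r_i = 7·1·10 + 5·9·9 + 12·11·12 + 1·8·10 + 1·3·0 = 2139 ≡ 7.
  α_i^2 mod 13 = [1, 3, 4, 12, 9].
  S_2 = Σ v_i α_i^2 r_i = 7·1·10 + 5·3·9 + 12·4·12 + 1·12·10 + 1·9·0 = 901 ≡ 4.
  S = (9, 7, 4) ≠ 0, so r is not a codeword (an error is present).
Step 3: locate the error. For a single error e at position i, S_ℓ = v_i·e·α_i^ℓ, so α_err = S_1/S_0.
  S_0^{−1} = 9^{−1} = 3 (mod 13), so α_err = 7·3 = 21 ≡ 8 = α_4. Error position i = 4.
  Consistency check: S_2/S_1 = 4·2 = 8 ≡ 8 = α_err ✓ (single-error assumption holds).
Step 4: error magnitude e = S_0/v_4 = S_0·∏_{j≠4}(α_4 − α_j) = 9·1 = 9 ≡ 9 (mod 13).
Step 5: correct position 4: c_4 = r_4 − e = 10 − 9 ≡ 1 (mod 13). Hence c = [10, 9, 12, 1, 0].
  Check: interpolating c through the α_i gives m(x) = 2 + 8·x (degree < 2) with m(α_i) = c_i for every i, so c is indeed a codeword.


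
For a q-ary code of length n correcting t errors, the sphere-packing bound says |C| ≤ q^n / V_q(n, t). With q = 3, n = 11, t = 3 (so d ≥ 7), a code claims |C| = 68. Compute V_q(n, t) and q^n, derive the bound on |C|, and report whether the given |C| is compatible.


V_q(n, t) = 1563, q^n = 177147, Hamming bound = 113, |C| = 68 ≤ bound (satisfied).

Step 1: Compute V_q(n, t) = Σ_{j=0}^3 C(n, j) (q−1)^j.
  j = 0: C(11,0)·(2)^0 = 1·1 = 1.
  j = 1: C(11,1)·(2)^1 = 11·2 = 22.
  j = 2: C(11,2)·(2)^2 = 55·4 = 220.
  j = 3: C(11,3)·(2)^3 = 165·8 = 1320.
  V_q(n, t) = 1 + 22 + 220 + 1320 = 1563.
Step 2: q^n = 3^11 = 177147.
Step 3: Hamming bound ⌊q^n / V_q(n,t)⌋ = ⌊177147/1563⌋ = 113.
Step 4: Compare |C| = 68 to 113: satisfied.
The claimed |C| lies below the Hamming bound.


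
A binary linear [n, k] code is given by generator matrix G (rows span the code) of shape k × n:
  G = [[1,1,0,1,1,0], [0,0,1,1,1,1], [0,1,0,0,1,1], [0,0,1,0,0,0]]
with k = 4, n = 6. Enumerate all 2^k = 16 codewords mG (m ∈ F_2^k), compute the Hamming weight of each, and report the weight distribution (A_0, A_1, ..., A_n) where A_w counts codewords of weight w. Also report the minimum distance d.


Weight distribution: A_0 = 1, A_1 = 1, A_2 = 2, A_3 = 6, A_4 = 5, A_5 = 1. Minimum distance d = 1.

Enumerate all 2^4 = 16 messages m ∈ F_2^4.
For each, compute codeword c = mG in F_2^6, then tally its weight.
  m = 0000 → c = 000000, weight = 0.
  m = 1000 → c = 110110, weight = 4.
  m = 0100 → c = 001111, weight = 4.
  m = 1100 → c = 111001, weight = 4.
  m = 0010 → c = 010011, weight = 3.
  m = 1010 → c = 100101, weight = 3.
  m = 0110 → c = 011100, weight = 3.
  m = 1110 → c = 101010, weight = 3.
  m = 0001 → c = 001000, weight = 1.
  m = 1001 → c = 111110, weight = 5.
  m = 0101 → c = 000111, weight = 3.
  m = 1101 → c = 110001, weight = 3.
  m = 0011 → c = 011011, weight = 4.
  m = 1011 → c = 101101, weight = 4.
  m = 0111 → c = 010100, weight = 2.
  m = 1111 → c = 100010, weight = 2.
Tally weights:
  weight 0: 1 codewords.
  weight 1: 1 codewords.
  weight 2: 2 codewords.
  weight 3: 6 codewords.
  weight 4: 5 codewords.
  weight 5: 1 codewords.
Minimum distance d = smallest w > 0 with A_w > 0 = 1.
Sanity: Σ A_w = 16 = 2^4 = 16 ✓.


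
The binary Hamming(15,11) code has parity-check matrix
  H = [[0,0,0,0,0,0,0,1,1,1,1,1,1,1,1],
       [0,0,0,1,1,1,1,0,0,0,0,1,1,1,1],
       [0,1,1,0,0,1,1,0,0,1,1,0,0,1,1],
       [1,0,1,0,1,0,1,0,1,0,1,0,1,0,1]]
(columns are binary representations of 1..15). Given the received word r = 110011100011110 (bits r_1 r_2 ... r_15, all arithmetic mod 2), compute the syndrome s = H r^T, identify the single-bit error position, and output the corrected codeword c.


s = (0, 0, 1, 1)^T, error position = 3, corrected codeword c = 111011100011110

Compute s = H r^T mod 2 one row at a time:
  s_1 = 0 + 0 + 0 + 1 + 1 + 1 + 1 + 0 = 4 ≡ 0 (mod 2).
  s_2 = 0 + 1 + 1 + 1 + 1 + 1 + 1 + 0 = 6 ≡ 0 (mod 2).
  s_3 = 1 + 0 + 1 + 1 + 0 + 1 + 1 + 0 = 5 ≡ 1 (mod 2).
  s_4 = 1 + 0 + 1 + 1 + 0 + 1 + 1 + 0 = 5 ≡ 1 (mod 2).
s = (0, 0, 1, 1)^T — this equals column 3 of H (binary 0011), so error is at position 3.
Correct: flip bit 3 of r = 110011100011110 to get c = 111011100011110.


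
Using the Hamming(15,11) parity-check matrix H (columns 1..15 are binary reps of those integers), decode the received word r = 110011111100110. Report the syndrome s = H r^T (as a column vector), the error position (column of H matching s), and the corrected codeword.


s = (1, 1, 1, 1)^T, error position = 15, corrected codeword c = 110011111100111

Compute s = H r^T mod 2 one row at a time:
  s_1 = 1 + 1 + 1 + 0 + 0 + 1 + 1 + 0 = 5 ≡ 1 (mod 2).
  s_2 = 0 + 1 + 1 + 1 + 0 + 1 + 1 + 0 = 5 ≡ 1 (mod 2).
  s_3 = 1 + 0 + 1 + 1 + 1 + 0 + 1 + 0 = 5 ≡ 1 (mod 2).
  s_4 = 1 + 0 + 1 + 1 + 1 + 0 + 1 + 0 = 5 ≡ 1 (mod 2).
s = (1, 1, 1, 1)^T — this equals column 15 of H (binary 1111), so error is at position 15.
Correct: flip bit 15 of r = 110011111100110 to get c = 110011111100111.


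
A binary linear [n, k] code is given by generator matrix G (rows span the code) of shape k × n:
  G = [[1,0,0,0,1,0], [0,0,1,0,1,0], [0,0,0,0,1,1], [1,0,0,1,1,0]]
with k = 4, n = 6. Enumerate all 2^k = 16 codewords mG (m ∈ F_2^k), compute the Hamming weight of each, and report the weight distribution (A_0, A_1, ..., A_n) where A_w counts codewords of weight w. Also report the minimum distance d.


Weight distribution: A_0 = 1, A_1 = 1, A_2 = 6, A_3 = 6, A_4 = 1, A_5 = 1. Minimum distance d = 1.

Enumerate all 2^4 = 16 messages m ∈ F_2^4.
For each, compute codeword c = mG in F_2^6, then tally its weight.
  m = 0000 → c = 000000, weight = 0.
  m = 1000 → c = 100010, weight = 2.
  m = 0100 → c = 001010, weight = 2.
  m = 1100 → c = 101000, weight = 2.
  m = 0010 → c = 000011, weight = 2.
  m = 1010 → c = 100001, weight = 2.
  m = 0110 → c = 001001, weight = 2.
  m = 1110 → c = 101011, weight = 4.
  m = 0001 → c = 100110, weight = 3.
  m = 1001 → c = 000100, weight = 1.
  m = 0101 → c = 101100, weight = 3.
  m = 1101 → c = 001110, weight = 3.
  m = 0011 → c = 100101, weight = 3.
  m = 1011 → c = 000111, weight = 3.
  m = 0111 → c = 101111, weight = 5.
  m = 1111 → c = 001101, weight = 3.
Tally weights:
  weight 0: 1 codewords.
  weight 1: 1 codewords.
  weight 2: 6 codewords.
  weight 3: 6 codewords.
  weight 4: 1 codewords.
  weight 5: 1 codewords.
Minimum distance d = smallest w > 0 with A_w > 0 = 1.
Sanity: Σ A_w = 16 = 2^4 = 16 ✓.


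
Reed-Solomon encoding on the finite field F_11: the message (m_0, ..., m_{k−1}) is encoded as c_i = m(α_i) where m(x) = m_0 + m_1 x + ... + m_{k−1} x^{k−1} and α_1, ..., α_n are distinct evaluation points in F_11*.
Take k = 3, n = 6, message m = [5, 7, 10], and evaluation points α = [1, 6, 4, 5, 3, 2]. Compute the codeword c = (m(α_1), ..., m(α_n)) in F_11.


c = [0, 0, 6, 4, 6, 4]

Message polynomial: m(x) = 5 + 7·x + 10·x^2 (mod 11).
For each evaluation point α_i, compute m(α_i) mod 11:
  α_1 = 1: Horner steps 10 → 6 → 0, so m(1) = 0.
  α_2 = 6: Horner steps 10 → 1 → 0, so m(6) = 0.
  α_3 = 4: Horner steps 10 → 3 → 6, so m(4) = 6.
  α_4 = 5: Horner steps 10 → 2 → 4, so m(5) = 4.
  α_5 = 3: Horner steps 10 → 4 → 6, so m(3) = 6.
  α_6 = 2: Horner steps 10 → 5 → 4, so m(2) = 4.
Codeword c = [0, 0, 6, 4, 6, 4] ∈ F_11^6.


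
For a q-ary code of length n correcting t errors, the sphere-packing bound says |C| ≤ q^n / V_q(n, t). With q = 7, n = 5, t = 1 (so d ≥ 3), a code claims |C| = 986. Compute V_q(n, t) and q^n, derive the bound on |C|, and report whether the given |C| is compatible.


V_q(n, t) = 31, q^n = 16807, Hamming bound = 542, |C| = 986 > bound (violated).

Step 1: Compute V_q(n, t) = Σ_{j=0}^1 C(n, j) (q−1)^j.
  j = 0: C(5,0)·(6)^0 = 1·1 = 1.
  j = 1: C(5,1)·(6)^1 = 5·6 = 30.
  V_q(n, t) = 1 + 30 = 31.
Step 2: q^n = 7^5 = 16807.
Step 3: Hamming bound ⌊q^n / V_q(n,t)⌋ = ⌊16807/31⌋ = 542.
Step 4: Compare |C| = 986 to 542: violated.
The claimed |C| lies above the Hamming bound, so no 7-ary code of length 5 with d ≥ 3 can have 986 codewords.


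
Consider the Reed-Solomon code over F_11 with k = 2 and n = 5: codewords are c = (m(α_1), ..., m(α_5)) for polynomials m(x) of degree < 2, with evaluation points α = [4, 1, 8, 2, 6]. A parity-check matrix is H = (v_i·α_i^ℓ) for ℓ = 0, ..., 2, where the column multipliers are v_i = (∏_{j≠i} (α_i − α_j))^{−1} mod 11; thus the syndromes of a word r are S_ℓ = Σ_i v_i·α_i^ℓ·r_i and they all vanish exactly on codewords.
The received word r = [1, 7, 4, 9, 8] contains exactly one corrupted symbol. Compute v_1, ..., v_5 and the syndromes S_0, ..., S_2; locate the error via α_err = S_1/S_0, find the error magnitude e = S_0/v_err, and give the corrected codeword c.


S = (10, 9, 7), error at position 4, error magnitude e = 4, c = [1, 7, 4, 5, 8].

Step 1: column multipliers v_i = (∏_{j≠i}(α_i − α_j))^{−1} mod 11.
  i = 1 (α = 4): (4−1)(4−8)(4−2)(4−6) = 3·(−4)·2·(−2) = 48 ≡ 4, so v_1 = 4^{−1} = 3 (mod 11).
  i = 2 (α = 1): (1−4)(1−8)(1−2)(1−6) = (−3)·(−7)·(−1)·(−5) = 105 ≡ 6, so v_2 = 6^{−1} = 2 (mod 11).
  i = 3 (α = 8): (8−4)(8−1)(8−2)(8−6) = 4·7·6·2 = 336 ≡ 6, so v_3 = 6^{−1} = 2 (mod 11).
  i = 4 (α = 2): (2−4)(2−1)(2−8)(2−6) = (−2)·1·(−6)·(−4) = −48 ≡ 7, so v_4 = 7^{−1} = 8 (mod 11).
  i = 5 (α = 6): (6−4)(6−1)(6−8)(6−2) = 2·5·(−2)·4 = −80 ≡ 8, so v_5 = 8^{−1} = 7 (mod 11).
  v = [3, 2, 2, 8, 7].
Step 2: syndromes of r = [1, 7, 4, 9, 8] (all sums mod 11).
  S_0 = Σ v_i r_i = 3·1 + 2·7 + 2·4 + 8·9 + 7·8 = 153 ≡ 10.
  S_1 = Σ v_i α_i r_i = 3·4·1 + 2·1·7 + 2·8·4 + 8·2·9 + 7·6·8 = 570 ≡ 9.
  α_i^2 mod 11 = [5, 1, 9, 4, 3].
  S_2 = Σ v_i α_i^2 r_i = 3·5·1 + 2·1·7 + 2·9·4 + 8·4·9 + 7·3·8 = 557 ≡ 7.
  S = (10, 9, 7) ≠ 0, so r is not a codeword (an error is present).
Step 3: locate the error. For a single error e at position i, S_ℓ = v_i·e·α_i^ℓ, so α_err = S_1/S_0.
  S_0^{−1} = 10^{−1} = 10 (mod 11), so α_err = 9·10 = 90 ≡ 2 = α_4. Error position i = 4.
  Consistency check: S_2/S_1 = 7·5 = 35 ≡ 2 = α_err ✓ (single-error assumption holds).
Step 4: error magnitude e = S_0/v_4 = S_0·∏_{j≠4}(α_4 − α_j) = 10·7 = 70 ≡ 4 (mod 11).
Step 5: correct position 4: c_4 = r_4 − e = 9 − 4 ≡ 5 (mod 11). Hence c = [1, 7, 4, 5, 8].
  Check: interpolating c through the α_i gives m(x) = 9 + 9·x (degree < 2) with m(α_i) = c_i for every i, so c is indeed a codeword.


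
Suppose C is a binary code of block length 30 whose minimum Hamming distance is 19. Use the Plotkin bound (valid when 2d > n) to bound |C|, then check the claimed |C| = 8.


Plotkin bound M ≤ 4; given |C| = 8 > bound (violated).

Check applicability: 2d = 38, n = 30.
2d − n = 8 > 0, so Plotkin applies.
Compute d/(2d−n) = 19/8 ≈ 2.3750.
⌊d/(2d−n)⌋ = 2.
Plotkin bound: M ≤ 2·2 = 4.
Given |C| = 8, check: VIOLATED.
This |C| is above the Plotkin bound, so no binary code with n = 30, d = 19 and 8 codewords exists.


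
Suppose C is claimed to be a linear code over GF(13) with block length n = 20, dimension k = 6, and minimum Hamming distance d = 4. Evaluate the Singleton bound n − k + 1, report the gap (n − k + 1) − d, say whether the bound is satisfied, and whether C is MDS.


Singleton RHS = n − k + 1 = 15, slack = 11, bound satisfied, not MDS.

Singleton bound: d ≤ n − k + 1.
Here n = 20, k = 6, so n − k + 1 = 15.
Given d = 4, check d ≤ 15: YES.
Slack = (n − k + 1) − d = 11.
The code is NOT MDS (slack = 11 > 0).
Description: the claimed parameters are [20, 6, 4]_13; such a code would be non-MDS.


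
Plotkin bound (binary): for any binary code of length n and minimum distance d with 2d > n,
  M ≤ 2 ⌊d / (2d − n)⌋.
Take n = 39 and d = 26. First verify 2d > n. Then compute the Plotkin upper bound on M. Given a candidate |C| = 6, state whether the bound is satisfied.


Plotkin bound M ≤ 4; given |C| = 6 > bound (violated).

Check applicability: 2d = 52, n = 39.
2d − n = 13 > 0, so Plotkin applies.
Compute d/(2d−n) = 26/13 ≈ 2.0000.
⌊d/(2d−n)⌋ = 2.
Plotkin bound: M ≤ 2·2 = 4.
Given |C| = 6, check: VIOLATED.
This |C| is above the Plotkin bound, so no binary code with n = 39, d = 26 and 6 codewords exists.


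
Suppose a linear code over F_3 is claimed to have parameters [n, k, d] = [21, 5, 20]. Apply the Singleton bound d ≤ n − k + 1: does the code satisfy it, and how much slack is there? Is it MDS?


Singleton RHS = n − k + 1 = 17, slack = -3, bound violated (no such code; not MDS).

Singleton bound: d ≤ n − k + 1.
Here n = 21, k = 5, so n − k + 1 = 17.
Given d = 20, check d ≤ 17: NO.
Slack = (n − k + 1) − d = -3.
The slack is negative: d = 20 exceeds n − k + 1 = 17 by 3, so the Singleton bound is violated and no linear [21, 5, 20]_3 code can exist. In particular it is not MDS (MDS requires d = n − k + 1 exactly).
Description: the claimed parameters are [21, 5, 20]_3; such a code would be impossible (violates the Singleton bound).


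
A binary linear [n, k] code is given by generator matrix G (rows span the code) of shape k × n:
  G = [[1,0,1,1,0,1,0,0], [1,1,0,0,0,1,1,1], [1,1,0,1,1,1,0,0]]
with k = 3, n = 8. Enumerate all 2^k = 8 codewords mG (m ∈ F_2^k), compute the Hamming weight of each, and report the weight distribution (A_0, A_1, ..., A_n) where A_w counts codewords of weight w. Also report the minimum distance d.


Weight distribution: A_0 = 1, A_3 = 1, A_4 = 2, A_5 = 3, A_6 = 1. Minimum distance d = 3.

Enumerate all 2^3 = 8 messages m ∈ F_2^3.
For each, compute codeword c = mG in F_2^8, then tally its weight.
  m = 000 → c = 00000000, weight = 0.
  m = 100 → c = 10110100, weight = 4.
  m = 010 → c = 11000111, weight = 5.
  m = 110 → c = 01110011, weight = 5.
  m = 001 → c = 11011100, weight = 5.
  m = 101 → c = 01101000, weight = 3.
  m = 011 → c = 00011011, weight = 4.
  m = 111 → c = 10101111, weight = 6.
Tally weights:
  weight 0: 1 codewords.
  weight 3: 1 codewords.
  weight 4: 2 codewords.
  weight 5: 3 codewords.
  weight 6: 1 codewords.
Minimum distance d = smallest w > 0 with A_w > 0 = 3.
Sanity: Σ A_w = 8 = 2^3 = 8 ✓.


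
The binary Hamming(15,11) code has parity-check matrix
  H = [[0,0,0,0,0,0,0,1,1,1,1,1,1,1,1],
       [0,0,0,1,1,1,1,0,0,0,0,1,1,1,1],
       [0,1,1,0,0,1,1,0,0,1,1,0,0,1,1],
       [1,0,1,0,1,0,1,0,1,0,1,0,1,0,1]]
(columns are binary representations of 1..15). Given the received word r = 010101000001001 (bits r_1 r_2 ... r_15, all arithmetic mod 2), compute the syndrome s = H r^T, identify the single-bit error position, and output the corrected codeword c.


s = (0, 0, 1, 1)^T, error position = 3, corrected codeword c = 011101000001001

Compute s = H r^T mod 2 one row at a time:
  s_1 = 0 + 0 + 0 + 0 + 1 + 0 + 0 + 1 = 2 ≡ 0 (mod 2).
  s_2 = 1 + 0 + 1 + 0 + 1 + 0 + 0 + 1 = 4 ≡ 0 (mod 2).
  s_3 = 1 + 0 + 1 + 0 + 0 + 0 + 0 + 1 = 3 ≡ 1 (mod 2).
  s_4 = 0 + 0 + 0 + 0 + 0 + 0 + 0 + 1 = 1 ≡ 1 (mod 2).
s = (0, 0, 1, 1)^T — this equals column 3 of H (binary 0011), so error is at position 3.
Correct: flip bit 3 of r = 010101000001001 to get c = 011101000001001.


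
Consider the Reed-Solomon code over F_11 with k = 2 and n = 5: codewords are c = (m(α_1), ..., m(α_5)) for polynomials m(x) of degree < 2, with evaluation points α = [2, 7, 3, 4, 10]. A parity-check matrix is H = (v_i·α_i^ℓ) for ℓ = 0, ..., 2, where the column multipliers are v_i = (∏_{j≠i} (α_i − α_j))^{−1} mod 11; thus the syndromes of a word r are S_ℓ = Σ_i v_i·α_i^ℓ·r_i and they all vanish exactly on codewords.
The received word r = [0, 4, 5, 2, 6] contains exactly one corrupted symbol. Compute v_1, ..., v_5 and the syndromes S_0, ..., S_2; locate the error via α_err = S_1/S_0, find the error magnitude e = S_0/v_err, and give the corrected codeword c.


S = (1, 2, 4), error at position 1, error magnitude e = 3, c = [8, 4, 5, 2, 6].

Step 1: column multipliers v_i = (∏_{j≠i}(α_i − α_j))^{−1} mod 11.
  i = 1 (α = 2): (2−7)(2−3)(2−4)(2−10) = (−5)·(−1)·(−2)·(−8) = 80 ≡ 3, so v_1 = 3^{−1} = 4 (mod 11).
  i = 2 (α = 7): (7−2)(7−3)(7−4)(7−10) = 5·4·3·(−3) = −180 ≡ 7, so v_2 = 7^{−1} = 8 (mod 11).
  i = 3 (α = 3): (3−2)(3−7)(3−4)(3−10) = 1·(−4)·(−1)·(−7) = −28 ≡ 5, so v_3 = 5^{−1} = 9 (mod 11).
  i = 4 (α = 4): (4−2)(4−7)(4−3)(4−10) = 2·(−3)·1·(−6) = 36 ≡ 3, so v_4 = 3^{−1} = 4 (mod 11).
  i = 5 (α = 10): (10−2)(10−7)(10−3)(10−4) = 8·3·7·6 = 1008 ≡ 7, so v_5 = 7^{−1} = 8 (mod 11).
  v = [4, 8, 9, 4, 8].
Step 2: syndromes of r = [0, 4, 5, 2, 6] (all sums mod 11).
  S_0 = Σ v_i r_i = 4·0 + 8·4 + 9·5 + 4·2 + 8·6 = 133 ≡ 1.
  S_1 = Σ v_i α_i r_i = 4·2·0 + 8·7·4 + 9·3·5 + 4·4·2 + 8·10·6 = 871 ≡ 2.
  α_i^2 mod 11 = [4, 5, 9, 5, 1].
  S_2 = Σ v_i α_i^2 r_i = 4·4·0 + 8·5·4 + 9·9·5 + 4·5·2 + 8·1·6 = 653 ≡ 4.
  S = (1, 2, 4) ≠ 0, so r is not a codeword (an error is present).
Step 3: locate the error. For a single error e at position i, S_ℓ = v_i·e·α_i^ℓ, so α_err = S_1/S_0.
  S_0^{−1} = 1^{−1} = 1 (mod 11), so α_err = 2·1 = 2 ≡ 2 = α_1. Error position i = 1.
  Consistency check: S_2/S_1 = 4·6 = 24 ≡ 2 = α_err ✓ (single-error assumption holds).
Step 4: error magnitude e = S_0/v_1 = S_0·∏_{j≠1}(α_1 − α_j) = 1·3 = 3 ≡ 3 (mod 11).
Step 5: correct position 1: c_1 = r_1 − e = 0 − 3 ≡ 8 (mod 11). Hence c = [8, 4, 5, 2, 6].
  Check: interpolating c through the α_i gives m(x) = 3 + 8·x (degree < 2) with m(α_i) = c_i for every i, so c is indeed a codeword.
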